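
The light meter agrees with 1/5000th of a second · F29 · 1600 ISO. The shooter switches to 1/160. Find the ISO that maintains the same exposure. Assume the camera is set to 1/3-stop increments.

Shutter speed: 1/5000 → 1/4000 → 1/3200 → 1/2500 → 1/2000 → 1/1600 → 1/1250 → 1/1000 → 1/800 → 1/640 → 1/500 → 1/400 → 1/320 → 1/250 → 1/200 → 1/160 — 5 stops longer (brighter).
Need 5 stops darker from the ISO: 1600 → 1250 → 1000 → 800 → 640 → 500 → 400 → 320 → 250 → 200 → 160 → 125 → 100 → 80 → 64 → 50.

ISO 50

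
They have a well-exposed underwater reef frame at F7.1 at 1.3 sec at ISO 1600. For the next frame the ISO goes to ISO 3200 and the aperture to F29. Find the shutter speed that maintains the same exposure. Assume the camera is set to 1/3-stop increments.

10 s

ISO: 1600 → 2000 → 2500 → 3200 — 1 stop raised (brighter).
Aperture: f/7.1 → f/8 → f/9 → f/10 → f/11 → f/13 → f/14 → f/16 → f/18 → f/20 → f/22 → f/25 → f/29 — 4 stops smaller aperture (darker).
Net change so far: 3 stops darker. Offset with the shutter speed: 1.3 → 1.6 → 2 → 2.5 → 3.2 → 4 → 5 → 6 → 8 → 10.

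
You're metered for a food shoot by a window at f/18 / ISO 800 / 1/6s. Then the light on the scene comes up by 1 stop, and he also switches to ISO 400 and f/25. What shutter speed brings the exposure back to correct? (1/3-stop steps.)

0.3 s

Scene light: 1 stop brighter.
ISO: 800 → 640 → 500 → 400 — 1 stop lower (darker).
Aperture: f/18 → f/20 → f/22 → f/25 — 1 stop smaller aperture (darker).
Net so far: 1 stop darker. Shutter speed: 1/6 → 1/5 → 1/4 → 0.3.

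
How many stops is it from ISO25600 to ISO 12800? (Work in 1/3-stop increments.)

1 stop

25600 → 20000 → 16000 → 12800 — count the steps: 3 third-stops = 1 stop.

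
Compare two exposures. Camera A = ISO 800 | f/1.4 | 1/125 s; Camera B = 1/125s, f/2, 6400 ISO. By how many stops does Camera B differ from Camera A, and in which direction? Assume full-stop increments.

Aperture: f/1.4 → f/2 — 1 stop smaller aperture (darker).
Shutter speed: unchanged.
ISO: 800 → 1600 → 3200 → 6400 — 3 stops higher (brighter).
Net: −1 +3 = +2 stops.

2 stops brighter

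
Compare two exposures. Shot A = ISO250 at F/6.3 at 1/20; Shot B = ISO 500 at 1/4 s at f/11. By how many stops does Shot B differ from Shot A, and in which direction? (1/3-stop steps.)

Aperture: f/6.3 → f/7.1 → f/8 → f/9 → f/10 → f/11 — 1 2/3 stops stopped down (darker).
Shutter speed: 1/20 → 1/15 → 1/13 → 1/10 → 1/8 → 1/6 → 1/5 → 1/4 — 2 1/3 stops longer (brighter).
ISO: 250 → 320 → 400 → 500 — 1 stop higher (brighter).
Net: −1 2/3 +2 1/3 +1 = +1 2/3 stops.

1 2/3 stops brighter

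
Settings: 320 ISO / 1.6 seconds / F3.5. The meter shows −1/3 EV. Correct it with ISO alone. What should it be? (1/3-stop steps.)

Underexposed by 1/3 stop → need 1/3 stop brighter.
ISO: 320 → 400.

ISO 400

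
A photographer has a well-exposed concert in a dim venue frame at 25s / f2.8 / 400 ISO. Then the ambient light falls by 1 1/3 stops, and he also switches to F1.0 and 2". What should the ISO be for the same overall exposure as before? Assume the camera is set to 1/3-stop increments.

Scene light: 1 1/3 stops darker.
Aperture: f/2.8 → f/2.5 → f/2.2 → f/2 → f/1.8 → f/1.6 → f/1.4 → f/1.2 → f/1.1 → f/1.0 — 3 stops wider (brighter).
Shutter speed: 25 → 20 → 15 → 13 → 10 → 8 → 6 → 5 → 4 → 3.2 → 2.5 → 2 — 3 2/3 stops faster (darker).
Net so far: 2 stops darker. ISO: 400 → 500 → 640 → 800 → 1000 → 1250 → 1600.

ISO 1600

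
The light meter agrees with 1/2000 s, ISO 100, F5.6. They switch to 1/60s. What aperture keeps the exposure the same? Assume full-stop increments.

Shutter speed: 1/2000 → 1/1000 → 1/500 → 1/250 → 1/125 → 1/60 — 5 stops slower (brighter).
Need 5 stops darker from the aperture: f/5.6 → f/8 → f/11 → f/16 → f/22 → f/32.

f/32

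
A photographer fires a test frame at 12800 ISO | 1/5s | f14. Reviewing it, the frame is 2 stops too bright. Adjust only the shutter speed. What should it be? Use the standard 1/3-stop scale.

1/20s

Overexposed by 2 stops → need 2 stops darker.
Shutter speed: 1/5 → 1/6 → 1/8 → 1/10 → 1/13 → 1/15 → 1/20.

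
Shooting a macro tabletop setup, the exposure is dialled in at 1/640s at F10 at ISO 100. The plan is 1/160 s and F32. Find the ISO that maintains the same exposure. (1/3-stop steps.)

Shutter speed: 1/640 → 1/500 → 1/400 → 1/320 → 1/250 → 1/200 → 1/160 — 2 stops longer (brighter).
Aperture: f/10 → f/11 → f/13 → f/14 → f/16 → f/18 → f/20 → f/22 → f/25 → f/29 → f/32 — 3 1/3 stops narrower (darker).
Net change so far: 1 1/3 stops darker. Offset with the ISO: 100 → 125 → 160 → 200 → 250.

ISO 250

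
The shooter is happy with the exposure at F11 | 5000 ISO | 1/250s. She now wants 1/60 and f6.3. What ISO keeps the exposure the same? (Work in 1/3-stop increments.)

Shutter speed: 1/250 → 1/200 → 1/160 → 1/125 → 1/100 → 1/80 → 1/60 — 2 stops longer (brighter).
Aperture: f/11 → f/10 → f/9 → f/8 → f/7.1 → f/6.3 — 1 2/3 stops opened up (brighter).
Net change so far: 3 2/3 stops brighter. Offset with the ISO: 5000 → 4000 → 3200 → 2500 → 2000 → 1600 → 1250 → 1000 → 800 → 640 → 500 → 400.

ISO 400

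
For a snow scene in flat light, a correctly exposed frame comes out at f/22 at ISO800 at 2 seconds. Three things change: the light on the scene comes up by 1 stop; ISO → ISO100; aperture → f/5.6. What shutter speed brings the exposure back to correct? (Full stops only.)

Scene light: 1 stop brighter.
ISO: 800 → 400 → 200 → 100 — 3 stops lower (darker).
Aperture: f/22 → f/16 → f/11 → f/8 → f/5.6 — 4 stops opened up (brighter).
Net so far: 2 stops brighter. Shutter speed: 2 → 1 → 1/2.

1/2s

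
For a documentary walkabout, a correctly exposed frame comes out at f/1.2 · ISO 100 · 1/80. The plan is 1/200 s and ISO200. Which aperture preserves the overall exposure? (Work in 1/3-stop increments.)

f/1.1

Shutter speed: 1/80 → 1/100 → 1/125 → 1/160 → 1/200 — 1 1/3 stops shorter (darker).
ISO: 100 → 125 → 160 → 200 — 1 stop raised (brighter).
Net change so far: 1/3 stop darker. Offset with the aperture: f/1.2 → f/1.1.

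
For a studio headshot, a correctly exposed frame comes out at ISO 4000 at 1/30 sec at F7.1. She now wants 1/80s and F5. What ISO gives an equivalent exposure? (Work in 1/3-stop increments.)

Shutter speed: 1/30 → 1/40 → 1/50 → 1/60 → 1/80 — 1 1/3 stops shorter (darker).
Aperture: f/7.1 → f/6.3 → f/5.6 → f/5 — 1 stop opened up (brighter).
Net change so far: 1/3 stop darker. Offset with the ISO: 4000 → 5000.

ISO 5000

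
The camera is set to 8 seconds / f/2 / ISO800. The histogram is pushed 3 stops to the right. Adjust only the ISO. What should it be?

ISO 100

Overexposed by 3 stops → need 3 stops darker.
ISO: 800 → 400 → 200 → 100.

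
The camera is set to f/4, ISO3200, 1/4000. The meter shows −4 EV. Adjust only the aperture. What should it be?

f/1.0

Underexposed by 4 stops → need 4 stops brighter.
Aperture: f/4 → f/2.8 → f/2 → f/1.4 → f/1.0.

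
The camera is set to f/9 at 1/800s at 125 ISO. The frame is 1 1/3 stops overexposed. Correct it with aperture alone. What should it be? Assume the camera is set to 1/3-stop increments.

Overexposed by 1 1/3 stops → need 1 1/3 stops darker.
Aperture: f/9 → f/10 → f/11 → f/13 → f/14.

f/14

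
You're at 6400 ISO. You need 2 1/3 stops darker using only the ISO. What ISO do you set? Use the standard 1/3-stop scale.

ISO: 6400 → 5000 → 4000 → 3200 → 2500 → 2000 → 1600 → 1250 — 2 1/3 stops lower (darker).

ISO 1250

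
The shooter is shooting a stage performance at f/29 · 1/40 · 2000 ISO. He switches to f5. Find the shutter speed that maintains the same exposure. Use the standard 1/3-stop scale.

Aperture: f/29 → f/25 → f/22 → f/20 → f/18 → f/16 → f/14 → f/13 → f/11 → f/10 → f/9 → f/8 → f/7.1 → f/6.3 → f/5.6 → f/5 — 5 stops larger aperture (brighter).
Need 5 stops darker from the shutter speed: 1/40 → 1/50 → 1/60 → 1/80 → 1/100 → 1/125 → 1/160 → 1/200 → 1/250 → 1/320 → 1/400 → 1/500 → 1/640 → 1/800 → 1/1000 → 1/1250.

1/1250s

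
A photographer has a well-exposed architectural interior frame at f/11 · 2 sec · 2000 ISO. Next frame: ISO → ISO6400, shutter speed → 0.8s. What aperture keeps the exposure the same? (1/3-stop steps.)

f/13

ISO: 2000 → 2500 → 3200 → 4000 → 5000 → 6400 — 1 2/3 stops raised (brighter).
Shutter speed: 2 → 1.6 → 1.3 → 1 → 0.8 — 1 1/3 stops faster (darker).
Net change so far: 1/3 stop brighter. Offset with the aperture: f/11 → f/13.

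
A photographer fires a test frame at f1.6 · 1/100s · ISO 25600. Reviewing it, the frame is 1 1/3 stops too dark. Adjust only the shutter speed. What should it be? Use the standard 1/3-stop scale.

1/40s

Underexposed by 1 1/3 stops → need 1 1/3 stops brighter.
Shutter speed: 1/100 → 1/80 → 1/60 → 1/50 → 1/40.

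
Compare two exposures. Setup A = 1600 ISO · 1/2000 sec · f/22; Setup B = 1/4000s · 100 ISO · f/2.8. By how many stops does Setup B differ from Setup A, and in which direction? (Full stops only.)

1 stop brighter

Aperture: f/22 → f/16 → f/11 → f/8 → f/5.6 → f/4 → f/2.8 — 6 stops opened up (brighter).
Shutter speed: 1/2000 → 1/4000 — 1 stop shorter (darker).
ISO: 1600 → 800 → 400 → 200 → 100 — 4 stops lower (darker).
Net: +6 −1 −4 = +1 stop.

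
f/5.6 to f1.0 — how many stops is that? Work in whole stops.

f/5.6 → f/4 → f/2.8 → f/2 → f/1.4 → f/1.0 — count the steps: 5 stops.

5 stops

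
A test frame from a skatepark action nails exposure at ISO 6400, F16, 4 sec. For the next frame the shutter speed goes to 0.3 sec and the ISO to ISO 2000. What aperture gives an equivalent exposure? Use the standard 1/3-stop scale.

Shutter speed: 4 → 3.2 → 2.5 → 2 → 1.6 → 1.3 → 1 → 0.8 → 0.6 → 0.5 → 0.4 → 0.3 — 3 2/3 stops shorter (darker).
ISO: 6400 → 5000 → 4000 → 3200 → 2500 → 2000 — 1 2/3 stops dropped (darker).
Net change so far: 5 1/3 stops darker. Offset with the aperture: f/16 → f/14 → f/13 → f/11 → f/10 → f/9 → f/8 → f/7.1 → f/6.3 → f/5.6 → f/5 → f/4.5 → f/4 → f/3.5 → f/3.2 → f/2.8 → f/2.5.

f/2.5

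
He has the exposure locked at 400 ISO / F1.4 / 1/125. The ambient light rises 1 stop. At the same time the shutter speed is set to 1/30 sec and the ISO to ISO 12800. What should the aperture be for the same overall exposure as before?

Scene light: 1 stop brighter.
Shutter speed: 1/125 → 1/60 → 1/30 — 2 stops slower (brighter).
ISO: 400 → 800 → 1600 → 3200 → 6400 → 12800 — 5 stops raised (brighter).
Net so far: 8 stops brighter. Aperture: f/1.4 → f/2 → f/2.8 → f/4 → f/5.6 → f/8 → f/11 → f/16 → f/22.

f/22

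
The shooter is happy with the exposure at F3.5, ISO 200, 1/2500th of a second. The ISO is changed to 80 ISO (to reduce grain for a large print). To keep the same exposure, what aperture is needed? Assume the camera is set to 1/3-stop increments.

ISO: 200 → 160 → 125 → 100 → 80 — 1 1/3 stops lower (darker).
Need 1 1/3 stops brighter from the aperture: f/3.5 → f/3.2 → f/2.8 → f/2.5 → f/2.2.

f/2.2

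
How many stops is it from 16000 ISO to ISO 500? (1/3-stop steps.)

16000 → 12800 → 10000 → 8000 → 6400 → 5000 → 4000 → 3200 → 2500 → 2000 → 1600 → 1250 → 1000 → 800 → 640 → 500 — count the steps: 15 third-stops = 5 stops.

5 stops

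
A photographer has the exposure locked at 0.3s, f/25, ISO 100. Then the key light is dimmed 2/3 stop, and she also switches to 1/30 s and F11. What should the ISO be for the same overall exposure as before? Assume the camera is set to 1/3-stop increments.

ISO 320

Scene light: 2/3 stop darker.
Shutter speed: 0.3 → 1/4 → 1/5 → 1/6 → 1/8 → 1/10 → 1/13 → 1/15 → 1/20 → 1/25 → 1/30 — 3 1/3 stops faster (darker).
Aperture: f/25 → f/22 → f/20 → f/18 → f/16 → f/14 → f/13 → f/11 — 2 1/3 stops larger aperture (brighter).
Net so far: 1 2/3 stops darker. ISO: 100 → 125 → 160 → 200 → 250 → 320.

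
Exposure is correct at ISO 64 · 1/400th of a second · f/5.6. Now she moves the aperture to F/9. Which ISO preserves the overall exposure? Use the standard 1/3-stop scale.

Aperture: f/5.6 → f/6.3 → f/7.1 → f/8 → f/9 — 1 1/3 stops smaller aperture (darker).
Need 1 1/3 stops brighter from the ISO: 64 → 80 → 100 → 125 → 160.

ISO 160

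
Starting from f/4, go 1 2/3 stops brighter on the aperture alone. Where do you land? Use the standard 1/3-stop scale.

f/2.2

Aperture: f/4 → f/3.5 → f/3.2 → f/2.8 → f/2.5 → f/2.2 — 1 2/3 stops larger aperture (brighter).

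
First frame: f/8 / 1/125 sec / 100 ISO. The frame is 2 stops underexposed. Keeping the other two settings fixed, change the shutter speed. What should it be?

Underexposed by 2 stops → need 2 stops brighter.
Shutter speed: 1/125 → 1/60 → 1/30.

1/30s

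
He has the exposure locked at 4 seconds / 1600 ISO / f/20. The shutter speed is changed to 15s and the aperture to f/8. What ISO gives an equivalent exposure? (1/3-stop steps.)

ISO 64

Shutter speed: 4 → 5 → 6 → 8 → 10 → 13 → 15 — 2 stops longer (brighter).
Aperture: f/20 → f/18 → f/16 → f/14 → f/13 → f/11 → f/10 → f/9 → f/8 — 2 2/3 stops wider (brighter).
Net change so far: 4 2/3 stops brighter. Offset with the ISO: 1600 → 1250 → 1000 → 800 → 640 → 500 → 400 → 320 → 250 → 200 → 160 → 125 → 100 → 80 → 64.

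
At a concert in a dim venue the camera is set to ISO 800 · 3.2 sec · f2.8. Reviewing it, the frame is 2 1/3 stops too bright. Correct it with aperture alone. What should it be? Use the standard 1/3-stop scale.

Overexposed by 2 1/3 stops → need 2 1/3 stops darker.
Aperture: f/2.8 → f/3.2 → f/3.5 → f/4 → f/4.5 → f/5 → f/5.6 → f/6.3.

f/6.3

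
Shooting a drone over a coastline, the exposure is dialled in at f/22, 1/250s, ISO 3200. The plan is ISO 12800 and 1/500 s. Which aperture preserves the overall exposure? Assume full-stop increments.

ISO: 3200 → 6400 → 12800 — 2 stops raised (brighter).
Shutter speed: 1/250 → 1/500 — 1 stop faster (darker).
Net change so far: 1 stop brighter. Offset with the aperture: f/22 → f/32.

f/32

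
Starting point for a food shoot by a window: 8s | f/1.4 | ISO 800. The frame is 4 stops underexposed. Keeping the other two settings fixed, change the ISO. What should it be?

ISO 12800

Underexposed by 4 stops → need 4 stops brighter.
ISO: 800 → 1600 → 3200 → 6400 → 12800.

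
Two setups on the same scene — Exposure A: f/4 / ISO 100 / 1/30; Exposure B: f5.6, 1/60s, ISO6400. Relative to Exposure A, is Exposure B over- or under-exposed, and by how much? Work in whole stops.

4 stops brighter

Aperture: f/4 → f/5.6 — 1 stop smaller aperture (darker).
Shutter speed: 1/30 → 1/60 — 1 stop faster (darker).
ISO: 100 → 200 → 400 → 800 → 1600 → 3200 → 6400 — 6 stops higher (brighter).
Net: −1 −1 +6 = +4 stops.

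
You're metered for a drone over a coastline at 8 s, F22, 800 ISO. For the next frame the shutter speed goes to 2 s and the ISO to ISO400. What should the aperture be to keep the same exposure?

Shutter speed: 8 → 4 → 2 — 2 stops shorter (darker).
ISO: 800 → 400 — 1 stop lower (darker).
Net change so far: 3 stops darker. Offset with the aperture: f/22 → f/16 → f/11 → f/8.

f/8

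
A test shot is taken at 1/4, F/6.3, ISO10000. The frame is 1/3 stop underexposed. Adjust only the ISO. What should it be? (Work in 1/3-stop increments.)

ISO 12800

Underexposed by 1/3 stop → need 1/3 stop brighter.
ISO: 10000 → 12800.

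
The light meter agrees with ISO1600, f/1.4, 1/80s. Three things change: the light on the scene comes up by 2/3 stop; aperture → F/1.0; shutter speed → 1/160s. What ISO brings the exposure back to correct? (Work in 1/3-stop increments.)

ISO 1000

Scene light: 2/3 stop brighter.
Aperture: f/1.4 → f/1.2 → f/1.1 → f/1.0 — 1 stop wider (brighter).
Shutter speed: 1/80 → 1/100 → 1/125 → 1/160 — 1 stop faster (darker).
Net so far: 2/3 stop brighter. ISO: 1600 → 1250 → 1000.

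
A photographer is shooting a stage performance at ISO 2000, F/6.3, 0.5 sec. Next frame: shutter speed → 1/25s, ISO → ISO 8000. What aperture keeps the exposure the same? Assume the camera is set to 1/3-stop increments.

Shutter speed: 0.5 → 0.4 → 0.3 → 1/4 → 1/5 → 1/6 → 1/8 → 1/10 → 1/13 → 1/15 → 1/20 → 1/25 — 3 2/3 stops shorter (darker).
ISO: 2000 → 2500 → 3200 → 4000 → 5000 → 6400 → 8000 — 2 stops raised (brighter).
Net change so far: 1 2/3 stops darker. Offset with the aperture: f/6.3 → f/5.6 → f/5 → f/4.5 → f/4 → f/3.5.

f/3.5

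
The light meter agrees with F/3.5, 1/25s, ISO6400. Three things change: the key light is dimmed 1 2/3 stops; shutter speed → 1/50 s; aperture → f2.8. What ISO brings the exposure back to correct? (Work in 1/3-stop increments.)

Scene light: 1 2/3 stops darker.
Shutter speed: 1/25 → 1/30 → 1/40 → 1/50 — 1 stop shorter (darker).
Aperture: f/3.5 → f/3.2 → f/2.8 — 2/3 stop opened up (brighter).
Net so far: 2 stops darker. ISO: 6400 → 8000 → 10000 → 12800 → 16000 → 20000 → 25600.

ISO 25600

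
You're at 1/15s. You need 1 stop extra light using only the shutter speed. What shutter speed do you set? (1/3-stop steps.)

Shutter speed: 1/15 → 1/13 → 1/10 → 1/8 — 1 stop slower (brighter).

1/8s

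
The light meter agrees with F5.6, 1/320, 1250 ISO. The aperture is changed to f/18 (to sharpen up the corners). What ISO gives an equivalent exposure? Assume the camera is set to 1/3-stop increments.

ISO 12800

Aperture: f/5.6 → f/6.3 → f/7.1 → f/8 → f/9 → f/10 → f/11 → f/13 → f/14 → f/16 → f/18 — 3 1/3 stops stopped down (darker).
Need 3 1/3 stops brighter from the ISO: 1250 → 1600 → 2000 → 2500 → 3200 → 4000 → 5000 → 6400 → 8000 → 10000 → 12800.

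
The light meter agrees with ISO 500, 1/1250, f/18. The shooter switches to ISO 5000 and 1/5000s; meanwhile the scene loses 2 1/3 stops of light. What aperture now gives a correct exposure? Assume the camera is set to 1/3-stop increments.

Scene light: 2 1/3 stops darker.
ISO: 500 → 640 → 800 → 1000 → 1250 → 1600 → 2000 → 2500 → 3200 → 4000 → 5000 — 3 1/3 stops higher (brighter).
Shutter speed: 1/1250 → 1/1600 → 1/2000 → 1/2500 → 1/3200 → 1/4000 → 1/5000 — 2 stops shorter (darker).
Net so far: 1 stop darker. Aperture: f/18 → f/16 → f/14 → f/13.

f/13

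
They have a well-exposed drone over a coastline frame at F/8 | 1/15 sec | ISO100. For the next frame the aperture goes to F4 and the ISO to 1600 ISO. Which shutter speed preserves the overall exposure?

Aperture: f/8 → f/5.6 → f/4 — 2 stops wider (brighter).
ISO: 100 → 200 → 400 → 800 → 1600 — 4 stops higher (brighter).
Net change so far: 6 stops brighter. Offset with the shutter speed: 1/15 → 1/30 → 1/60 → 1/125 → 1/250 → 1/500 → 1/1000.

1/1000s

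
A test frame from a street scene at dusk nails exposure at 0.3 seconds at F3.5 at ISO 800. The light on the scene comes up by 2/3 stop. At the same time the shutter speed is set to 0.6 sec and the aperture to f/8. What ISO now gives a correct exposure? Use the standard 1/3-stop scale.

ISO 1250

Scene light: 2/3 stop brighter.
Shutter speed: 0.3 → 0.4 → 0.5 → 0.6 — 1 stop slower (brighter).
Aperture: f/3.5 → f/4 → f/4.5 → f/5 → f/5.6 → f/6.3 → f/7.1 → f/8 — 2 1/3 stops stopped down (darker).
Net so far: 2/3 stop darker. ISO: 800 → 1000 → 1250.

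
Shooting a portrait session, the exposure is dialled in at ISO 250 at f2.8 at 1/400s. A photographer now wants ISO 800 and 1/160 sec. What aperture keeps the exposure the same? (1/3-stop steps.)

f/8

ISO: 250 → 320 → 400 → 500 → 640 → 800 — 1 2/3 stops higher (brighter).
Shutter speed: 1/400 → 1/320 → 1/250 → 1/200 → 1/160 — 1 1/3 stops longer (brighter).
Net change so far: 3 stops brighter. Offset with the aperture: f/2.8 → f/3.2 → f/3.5 → f/4 → f/4.5 → f/5 → f/5.6 → f/6.3 → f/7.1 → f/8.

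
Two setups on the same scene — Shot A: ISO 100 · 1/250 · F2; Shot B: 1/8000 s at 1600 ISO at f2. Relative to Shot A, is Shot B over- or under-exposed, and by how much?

Aperture: unchanged.
Shutter speed: 1/250 → 1/500 → 1/1000 → 1/2000 → 1/4000 → 1/8000 — 5 stops faster (darker).
ISO: 100 → 200 → 400 → 800 → 1600 — 4 stops raised (brighter).
Net: −5 +4 = −1 stop.

1 stop darker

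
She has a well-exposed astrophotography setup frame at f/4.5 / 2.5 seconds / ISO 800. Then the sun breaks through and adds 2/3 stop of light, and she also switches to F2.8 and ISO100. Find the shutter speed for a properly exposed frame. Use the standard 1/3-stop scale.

Scene light: 2/3 stop brighter.
Aperture: f/4.5 → f/4 → f/3.5 → f/3.2 → f/2.8 — 1 1/3 stops wider (brighter).
ISO: 800 → 640 → 500 → 400 → 320 → 250 → 200 → 160 → 125 → 100 — 3 stops lower (darker).
Net so far: 1 stop darker. Shutter speed: 2.5 → 3.2 → 4 → 5.

5 s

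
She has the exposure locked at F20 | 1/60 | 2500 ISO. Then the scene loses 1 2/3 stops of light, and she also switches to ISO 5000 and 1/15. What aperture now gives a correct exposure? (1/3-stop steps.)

Scene light: 1 2/3 stops darker.
ISO: 2500 → 3200 → 4000 → 5000 — 1 stop higher (brighter).
Shutter speed: 1/60 → 1/50 → 1/40 → 1/30 → 1/25 → 1/20 → 1/15 — 2 stops longer (brighter).
Net so far: 1 1/3 stops brighter. Aperture: f/20 → f/22 → f/25 → f/29 → f/32.

f/32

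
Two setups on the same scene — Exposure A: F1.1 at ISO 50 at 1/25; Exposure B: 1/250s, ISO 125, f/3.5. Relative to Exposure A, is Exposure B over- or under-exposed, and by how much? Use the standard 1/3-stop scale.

Aperture: f/1.1 → f/1.2 → f/1.4 → f/1.6 → f/1.8 → f/2 → f/2.2 → f/2.5 → f/2.8 → f/3.2 → f/3.5 — 3 1/3 stops smaller aperture (darker).
Shutter speed: 1/25 → 1/30 → 1/40 → 1/50 → 1/60 → 1/80 → 1/100 → 1/125 → 1/160 → 1/200 → 1/250 — 3 1/3 stops shorter (darker).
ISO: 50 → 64 → 80 → 100 → 125 — 1 1/3 stops higher (brighter).
Net: −3 1/3 −3 1/3 +1 1/3 = −5 1/3 stops.

5 1/3 stops darker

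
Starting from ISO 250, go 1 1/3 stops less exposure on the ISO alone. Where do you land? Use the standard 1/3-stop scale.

ISO 100

ISO: 250 → 200 → 160 → 125 → 100 — 1 1/3 stops dropped (darker).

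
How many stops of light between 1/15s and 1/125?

1/15 → 1/30 → 1/60 → 1/125 — count the steps: 3 stops.

3 stops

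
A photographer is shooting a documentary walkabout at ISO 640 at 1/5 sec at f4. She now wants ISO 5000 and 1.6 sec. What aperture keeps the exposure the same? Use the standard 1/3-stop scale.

f/32

ISO: 640 → 800 → 1000 → 1250 → 1600 → 2000 → 2500 → 3200 → 4000 → 5000 — 3 stops higher (brighter).
Shutter speed: 1/5 → 1/4 → 0.3 → 0.4 → 0.5 → 0.6 → 0.8 → 1 → 1.3 → 1.6 — 3 stops slower (brighter).
Net change so far: 6 stops brighter. Offset with the aperture: f/4 → f/4.5 → f/5 → f/5.6 → f/6.3 → f/7.1 → f/8 → f/9 → f/10 → f/11 → f/13 → f/14 → f/16 → f/18 → f/20 → f/22 → f/25 → f/29 → f/32.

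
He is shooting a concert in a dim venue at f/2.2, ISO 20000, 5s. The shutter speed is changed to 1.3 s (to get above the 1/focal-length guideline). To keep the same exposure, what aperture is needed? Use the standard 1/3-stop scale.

f/1.1

Shutter speed: 5 → 4 → 3.2 → 2.5 → 2 → 1.6 → 1.3 — 2 stops shorter (darker).
Need 2 stops brighter from the aperture: f/2.2 → f/2 → f/1.8 → f/1.6 → f/1.4 → f/1.2 → f/1.1.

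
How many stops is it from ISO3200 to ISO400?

3200 → 1600 → 800 → 400 — count the steps: 3 stops.

3 stops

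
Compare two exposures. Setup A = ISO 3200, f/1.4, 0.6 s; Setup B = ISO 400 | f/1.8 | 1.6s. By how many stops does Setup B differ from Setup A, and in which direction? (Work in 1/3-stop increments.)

2 1/3 stops darker

Aperture: f/1.4 → f/1.6 → f/1.8 — 2/3 stop smaller aperture (darker).
Shutter speed: 0.6 → 0.8 → 1 → 1.3 → 1.6 — 1 1/3 stops longer (brighter).
ISO: 3200 → 2500 → 2000 → 1600 → 1250 → 1000 → 800 → 640 → 500 → 400 — 3 stops lower (darker).
Net: −2/3 +1 1/3 −3 = −2 1/3 stops.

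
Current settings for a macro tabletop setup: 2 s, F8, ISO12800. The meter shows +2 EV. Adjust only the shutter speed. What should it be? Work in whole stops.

Overexposed by 2 stops → need 2 stops darker.
Shutter speed: 2 → 1 → 1/2.

1/2s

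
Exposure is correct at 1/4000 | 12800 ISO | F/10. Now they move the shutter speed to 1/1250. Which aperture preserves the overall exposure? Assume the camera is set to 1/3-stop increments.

f/18

Shutter speed: 1/4000 → 1/3200 → 1/2500 → 1/2000 → 1/1600 → 1/1250 — 1 2/3 stops slower (brighter).
Need 1 2/3 stops darker from the aperture: f/10 → f/11 → f/13 → f/14 → f/16 → f/18.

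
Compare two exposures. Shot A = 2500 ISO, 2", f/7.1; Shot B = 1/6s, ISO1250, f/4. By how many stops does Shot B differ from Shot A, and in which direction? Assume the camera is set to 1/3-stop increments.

Aperture: f/7.1 → f/6.3 → f/5.6 → f/5 → f/4.5 → f/4 — 1 2/3 stops larger aperture (brighter).
Shutter speed: 2 → 1.6 → 1.3 → 1 → 0.8 → 0.6 → 0.5 → 0.4 → 0.3 → 1/4 → 1/5 → 1/6 — 3 2/3 stops faster (darker).
ISO: 2500 → 2000 → 1600 → 1250 — 1 stop lower (darker).
Net: +1 2/3 −3 2/3 −1 = −3 stops.

3 stops darker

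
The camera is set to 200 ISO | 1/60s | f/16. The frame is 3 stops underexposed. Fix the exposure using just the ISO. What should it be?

Underexposed by 3 stops → need 3 stops brighter.
ISO: 200 → 400 → 800 → 1600.

ISO 1600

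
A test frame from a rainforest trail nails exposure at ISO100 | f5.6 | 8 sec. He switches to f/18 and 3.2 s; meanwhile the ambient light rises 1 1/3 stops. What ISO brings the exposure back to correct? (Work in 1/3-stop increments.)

Scene light: 1 1/3 stops brighter.
Aperture: f/5.6 → f/6.3 → f/7.1 → f/8 → f/9 → f/10 → f/11 → f/13 → f/14 → f/16 → f/18 — 3 1/3 stops narrower (darker).
Shutter speed: 8 → 6 → 5 → 4 → 3.2 — 1 1/3 stops shorter (darker).
Net so far: 3 1/3 stops darker. ISO: 100 → 125 → 160 → 200 → 250 → 320 → 400 → 500 → 640 → 800 → 1000.

ISO 1000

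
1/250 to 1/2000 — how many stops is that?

1/250 → 1/500 → 1/1000 → 1/2000 — count the steps: 3 stops.

3 stops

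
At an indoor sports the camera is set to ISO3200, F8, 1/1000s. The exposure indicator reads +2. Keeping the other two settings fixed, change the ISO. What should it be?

Overexposed by 2 stops → need 2 stops darker.
ISO: 3200 → 1600 → 800.

ISO 800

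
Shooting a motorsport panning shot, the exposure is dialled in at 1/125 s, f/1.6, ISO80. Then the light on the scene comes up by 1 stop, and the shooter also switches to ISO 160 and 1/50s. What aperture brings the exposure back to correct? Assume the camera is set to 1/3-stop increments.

f/5

Scene light: 1 stop brighter.
ISO: 80 → 100 → 125 → 160 — 1 stop higher (brighter).
Shutter speed: 1/125 → 1/100 → 1/80 → 1/60 → 1/50 — 1 1/3 stops slower (brighter).
Net so far: 3 1/3 stops brighter. Aperture: f/1.6 → f/1.8 → f/2 → f/2.2 → f/2.5 → f/2.8 → f/3.2 → f/3.5 → f/4 → f/4.5 → f/5.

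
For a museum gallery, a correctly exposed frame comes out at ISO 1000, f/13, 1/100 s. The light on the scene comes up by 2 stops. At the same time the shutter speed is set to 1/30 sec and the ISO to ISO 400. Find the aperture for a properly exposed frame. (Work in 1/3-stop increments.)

f/29

Scene light: 2 stops brighter.
Shutter speed: 1/100 → 1/80 → 1/60 → 1/50 → 1/40 → 1/30 — 1 2/3 stops longer (brighter).
ISO: 1000 → 800 → 640 → 500 → 400 — 1 1/3 stops dropped (darker).
Net so far: 2 1/3 stops brighter. Aperture: f/13 → f/14 → f/16 → f/18 → f/20 → f/22 → f/25 → f/29.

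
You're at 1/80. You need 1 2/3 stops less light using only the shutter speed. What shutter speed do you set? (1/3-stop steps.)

1/250s

Shutter speed: 1/80 → 1/100 → 1/125 → 1/160 → 1/200 → 1/250 — 1 2/3 stops shorter (darker).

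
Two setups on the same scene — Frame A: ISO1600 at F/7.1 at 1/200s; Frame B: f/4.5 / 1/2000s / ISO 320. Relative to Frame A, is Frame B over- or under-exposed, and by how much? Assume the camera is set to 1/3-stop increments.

4 1/3 stops darker

Aperture: f/7.1 → f/6.3 → f/5.6 → f/5 → f/4.5 — 1 1/3 stops wider (brighter).
Shutter speed: 1/200 → 1/250 → 1/320 → 1/400 → 1/500 → 1/640 → 1/800 → 1/1000 → 1/1250 → 1/1600 → 1/2000 — 3 1/3 stops faster (darker).
ISO: 1600 → 1250 → 1000 → 800 → 640 → 500 → 400 → 320 — 2 1/3 stops lower (darker).
Net: +1 1/3 −3 1/3 −2 1/3 = −4 1/3 stops.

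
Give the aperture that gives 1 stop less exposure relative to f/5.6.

Aperture: f/5.6 → f/8 — 1 stop smaller aperture (darker).

f/8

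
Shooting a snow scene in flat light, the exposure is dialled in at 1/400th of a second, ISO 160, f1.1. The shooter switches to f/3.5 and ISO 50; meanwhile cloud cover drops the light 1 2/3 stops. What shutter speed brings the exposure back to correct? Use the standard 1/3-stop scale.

1/4s

Scene light: 1 2/3 stops darker.
Aperture: f/1.1 → f/1.2 → f/1.4 → f/1.6 → f/1.8 → f/2 → f/2.2 → f/2.5 → f/2.8 → f/3.2 → f/3.5 — 3 1/3 stops narrower (darker).
ISO: 160 → 125 → 100 → 80 → 64 → 50 — 1 2/3 stops lower (darker).
Net so far: 6 2/3 stops darker. Shutter speed: 1/400 → 1/320 → 1/250 → 1/200 → 1/160 → 1/125 → 1/100 → 1/80 → 1/60 → 1/50 → 1/40 → 1/30 → 1/25 → 1/20 → 1/15 → 1/13 → 1/10 → 1/8 → 1/6 → 1/5 → 1/4.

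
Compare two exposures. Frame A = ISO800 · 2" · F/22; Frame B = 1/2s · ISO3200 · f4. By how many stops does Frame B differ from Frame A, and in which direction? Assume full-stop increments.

5 stops brighter

Aperture: f/22 → f/16 → f/11 → f/8 → f/5.6 → f/4 — 5 stops wider (brighter).
Shutter speed: 2 → 1 → 1/2 — 2 stops faster (darker).
ISO: 800 → 1600 → 3200 — 2 stops higher (brighter).
Net: +5 −2 +2 = +5 stops.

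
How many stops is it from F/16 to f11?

1 stop

f/16 → f/11 — count the steps: 1 stop.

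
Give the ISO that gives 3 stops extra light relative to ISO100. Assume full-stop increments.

ISO 800

ISO: 100 → 200 → 400 → 800 — 3 stops higher (brighter).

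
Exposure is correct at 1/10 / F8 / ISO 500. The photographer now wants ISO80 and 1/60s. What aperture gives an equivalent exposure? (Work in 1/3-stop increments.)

f/1.2

ISO: 500 → 400 → 320 → 250 → 200 → 160 → 125 → 100 → 80 — 2 2/3 stops lower (darker).
Shutter speed: 1/10 → 1/13 → 1/15 → 1/20 → 1/25 → 1/30 → 1/40 → 1/50 → 1/60 — 2 2/3 stops faster (darker).
Net change so far: 5 1/3 stops darker. Offset with the aperture: f/8 → f/7.1 → f/6.3 → f/5.6 → f/5 → f/4.5 → f/4 → f/3.5 → f/3.2 → f/2.8 → f/2.5 → f/2.2 → f/2 → f/1.8 → f/1.6 → f/1.4 → f/1.2.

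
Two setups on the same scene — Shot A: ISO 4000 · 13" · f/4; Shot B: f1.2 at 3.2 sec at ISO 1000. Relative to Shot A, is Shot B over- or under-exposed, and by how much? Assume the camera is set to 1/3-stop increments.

Aperture: f/4 → f/3.5 → f/3.2 → f/2.8 → f/2.5 → f/2.2 → f/2 → f/1.8 → f/1.6 → f/1.4 → f/1.2 — 3 1/3 stops larger aperture (brighter).
Shutter speed: 13 → 10 → 8 → 6 → 5 → 4 → 3.2 — 2 stops faster (darker).
ISO: 4000 → 3200 → 2500 → 2000 → 1600 → 1250 → 1000 — 2 stops dropped (darker).
Net: +3 1/3 −2 −2 = −2/3 stops.

2/3 stop darker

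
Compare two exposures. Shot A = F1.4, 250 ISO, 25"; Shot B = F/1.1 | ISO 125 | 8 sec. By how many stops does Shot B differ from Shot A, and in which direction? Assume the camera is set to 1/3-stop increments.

2 stops darker

Aperture: f/1.4 → f/1.2 → f/1.1 — 2/3 stop larger aperture (brighter).
Shutter speed: 25 → 20 → 15 → 13 → 10 → 8 — 1 2/3 stops faster (darker).
ISO: 250 → 200 → 160 → 125 — 1 stop dropped (darker).
Net: +2/3 −1 2/3 −1 = −2 stops.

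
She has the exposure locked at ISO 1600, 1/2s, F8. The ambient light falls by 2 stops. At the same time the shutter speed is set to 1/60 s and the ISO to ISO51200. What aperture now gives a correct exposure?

f/4

Scene light: 2 stops darker.
Shutter speed: 1/2 → 1/4 → 1/8 → 1/15 → 1/30 → 1/60 — 5 stops shorter (darker).
ISO: 1600 → 3200 → 6400 → 12800 → 25600 → 51200 — 5 stops raised (brighter).
Net so far: 2 stops darker. Aperture: f/8 → f/5.6 → f/4.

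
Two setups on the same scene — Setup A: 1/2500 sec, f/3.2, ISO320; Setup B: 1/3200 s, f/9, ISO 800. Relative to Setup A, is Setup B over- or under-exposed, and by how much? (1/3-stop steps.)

2 stops darker

Aperture: f/3.2 → f/3.5 → f/4 → f/4.5 → f/5 → f/5.6 → f/6.3 → f/7.1 → f/8 → f/9 — 3 stops narrower (darker).
Shutter speed: 1/2500 → 1/3200 — 1/3 stop shorter (darker).
ISO: 320 → 400 → 500 → 640 → 800 — 1 1/3 stops higher (brighter).
Net: −3 −1/3 +1 1/3 = −2 stops.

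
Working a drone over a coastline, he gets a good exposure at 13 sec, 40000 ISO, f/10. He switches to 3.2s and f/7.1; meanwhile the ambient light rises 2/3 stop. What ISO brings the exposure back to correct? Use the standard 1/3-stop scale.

ISO 51200

Scene light: 2/3 stop brighter.
Shutter speed: 13 → 10 → 8 → 6 → 5 → 4 → 3.2 — 2 stops shorter (darker).
Aperture: f/10 → f/9 → f/8 → f/7.1 — 1 stop opened up (brighter).
Net so far: 1/3 stop darker. ISO: 40000 → 51200.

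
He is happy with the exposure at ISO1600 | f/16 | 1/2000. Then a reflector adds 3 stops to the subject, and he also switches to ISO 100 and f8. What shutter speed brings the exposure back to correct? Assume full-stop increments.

1/4000s

Scene light: 3 stops brighter.
ISO: 1600 → 800 → 400 → 200 → 100 — 4 stops dropped (darker).
Aperture: f/16 → f/11 → f/8 — 2 stops larger aperture (brighter).
Net so far: 1 stop brighter. Shutter speed: 1/2000 → 1/4000.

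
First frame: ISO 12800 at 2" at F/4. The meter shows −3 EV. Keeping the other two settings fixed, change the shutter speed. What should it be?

15 s

Underexposed by 3 stops → need 3 stops brighter.
Shutter speed: 2 → 4 → 8 → 15.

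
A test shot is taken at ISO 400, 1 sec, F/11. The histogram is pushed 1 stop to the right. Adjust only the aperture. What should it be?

f/16

Overexposed by 1 stop → need 1 stop darker.
Aperture: f/11 → f/16.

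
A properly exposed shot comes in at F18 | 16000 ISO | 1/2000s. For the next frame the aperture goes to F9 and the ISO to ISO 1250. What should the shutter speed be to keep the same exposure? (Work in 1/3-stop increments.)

Aperture: f/18 → f/16 → f/14 → f/13 → f/11 → f/10 → f/9 — 2 stops larger aperture (brighter).
ISO: 16000 → 12800 → 10000 → 8000 → 6400 → 5000 → 4000 → 3200 → 2500 → 2000 → 1600 → 1250 — 3 2/3 stops lower (darker).
Net change so far: 1 2/3 stops darker. Offset with the shutter speed: 1/2000 → 1/1600 → 1/1250 → 1/1000 → 1/800 → 1/640.

1/640s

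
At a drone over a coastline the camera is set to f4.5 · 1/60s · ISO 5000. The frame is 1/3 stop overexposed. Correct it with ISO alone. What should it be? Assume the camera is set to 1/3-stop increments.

ISO 4000

Overexposed by 1/3 stop → need 1/3 stop darker.
ISO: 5000 → 4000.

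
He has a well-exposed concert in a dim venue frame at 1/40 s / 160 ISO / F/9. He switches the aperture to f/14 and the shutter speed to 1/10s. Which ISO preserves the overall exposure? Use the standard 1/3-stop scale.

Aperture: f/9 → f/10 → f/11 → f/13 → f/14 — 1 1/3 stops stopped down (darker).
Shutter speed: 1/40 → 1/30 → 1/25 → 1/20 → 1/15 → 1/13 → 1/10 — 2 stops longer (brighter).
Net change so far: 2/3 stop brighter. Offset with the ISO: 160 → 125 → 100.

ISO 100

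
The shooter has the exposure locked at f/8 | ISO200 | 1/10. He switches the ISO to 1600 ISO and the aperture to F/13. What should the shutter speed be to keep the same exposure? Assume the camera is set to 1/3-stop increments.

ISO: 200 → 250 → 320 → 400 → 500 → 640 → 800 → 1000 → 1250 → 1600 — 3 stops higher (brighter).
Aperture: f/8 → f/9 → f/10 → f/11 → f/13 — 1 1/3 stops narrower (darker).
Net change so far: 1 2/3 stops brighter. Offset with the shutter speed: 1/10 → 1/13 → 1/15 → 1/20 → 1/25 → 1/30.

1/30s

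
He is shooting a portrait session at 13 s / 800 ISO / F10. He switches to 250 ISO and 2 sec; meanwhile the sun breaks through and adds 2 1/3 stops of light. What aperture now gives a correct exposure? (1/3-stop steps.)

f/5

Scene light: 2 1/3 stops brighter.
ISO: 800 → 640 → 500 → 400 → 320 → 250 — 1 2/3 stops lower (darker).
Shutter speed: 13 → 10 → 8 → 6 → 5 → 4 → 3.2 → 2.5 → 2 — 2 2/3 stops faster (darker).
Net so far: 2 stops darker. Aperture: f/10 → f/9 → f/8 → f/7.1 → f/6.3 → f/5.6 → f/5.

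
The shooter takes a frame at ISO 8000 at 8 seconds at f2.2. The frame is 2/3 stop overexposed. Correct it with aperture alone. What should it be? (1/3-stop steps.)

f/2.8

Overexposed by 2/3 stop → need 2/3 stop darker.
Aperture: f/2.2 → f/2.5 → f/2.8.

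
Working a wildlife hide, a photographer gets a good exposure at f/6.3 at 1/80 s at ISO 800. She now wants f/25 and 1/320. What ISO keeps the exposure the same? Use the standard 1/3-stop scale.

Aperture: f/6.3 → f/7.1 → f/8 → f/9 → f/10 → f/11 → f/13 → f/14 → f/16 → f/18 → f/20 → f/22 → f/25 — 4 stops smaller aperture (darker).
Shutter speed: 1/80 → 1/100 → 1/125 → 1/160 → 1/200 → 1/250 → 1/320 — 2 stops faster (darker).
Net change so far: 6 stops darker. Offset with the ISO: 800 → 1000 → 1250 → 1600 → 2000 → 2500 → 3200 → 4000 → 5000 → 6400 → 8000 → 10000 → 12800 → 16000 → 20000 → 25600 → 32000 → 40000 → 51200.

ISO 51200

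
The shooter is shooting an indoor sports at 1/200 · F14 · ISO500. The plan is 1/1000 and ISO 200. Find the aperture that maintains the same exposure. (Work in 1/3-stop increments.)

Shutter speed: 1/200 → 1/250 → 1/320 → 1/400 → 1/500 → 1/640 → 1/800 → 1/1000 — 2 1/3 stops shorter (darker).
ISO: 500 → 400 → 320 → 250 → 200 — 1 1/3 stops dropped (darker).
Net change so far: 3 2/3 stops darker. Offset with the aperture: f/14 → f/13 → f/11 → f/10 → f/9 → f/8 → f/7.1 → f/6.3 → f/5.6 → f/5 → f/4.5 → f/4.

f/4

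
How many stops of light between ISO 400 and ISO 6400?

400 → 800 → 1600 → 3200 → 6400 — count the steps: 4 stops.

4 stops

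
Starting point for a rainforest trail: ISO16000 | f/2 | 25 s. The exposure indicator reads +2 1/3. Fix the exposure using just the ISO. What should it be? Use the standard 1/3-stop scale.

ISO 3200

Overexposed by 2 1/3 stops → need 2 1/3 stops darker.
ISO: 16000 → 12800 → 10000 → 8000 → 6400 → 5000 → 4000 → 3200.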